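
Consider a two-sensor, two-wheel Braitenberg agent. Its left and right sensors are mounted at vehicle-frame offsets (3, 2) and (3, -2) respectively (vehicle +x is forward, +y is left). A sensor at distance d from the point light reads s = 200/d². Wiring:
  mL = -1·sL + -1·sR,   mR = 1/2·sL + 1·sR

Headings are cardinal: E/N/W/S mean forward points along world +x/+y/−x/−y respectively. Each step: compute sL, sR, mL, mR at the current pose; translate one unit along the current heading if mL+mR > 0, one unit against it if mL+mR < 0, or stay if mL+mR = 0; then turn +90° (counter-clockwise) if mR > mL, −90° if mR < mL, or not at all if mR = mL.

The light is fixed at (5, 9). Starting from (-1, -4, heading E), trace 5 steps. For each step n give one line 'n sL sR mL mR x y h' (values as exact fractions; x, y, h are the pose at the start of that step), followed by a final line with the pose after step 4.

0 20/13 100/117 -280/117 190/117 -1 -4 E
1 200/181 8/5 -2448/905 1948/905 -2 -4 N
2 50/89 50/61 -7500/5429 5975/5429 -2 -5 W
3 40/61 200/353 -26320/21533 19260/21533 -1 -5 S
4 20/13 100/117 -280/117 190/117 -1 -4 E
final -2 -4 N

n=0: pose=(-1,-4,E); sL=20/13, sR=100/117; mL=-280/117, mR=190/117; mL+mR=-10/13 → advance -1; mR−mL=470/117 → turn +1·90°
n=1: pose=(-2,-4,N); sL=200/181, sR=8/5; mL=-2448/905, mR=1948/905; mL+mR=-100/181 → advance -1; mR−mL=4396/905 → turn +1·90°
n=2: pose=(-2,-5,W); sL=50/89, sR=50/61; mL=-7500/5429, mR=5975/5429; mL+mR=-25/89 → advance -1; mR−mL=13475/5429 → turn +1·90°
n=3: pose=(-1,-5,S); sL=40/61, sR=200/353; mL=-26320/21533, mR=19260/21533; mL+mR=-20/61 → advance -1; mR−mL=45580/21533 → turn +1·90°
n=4: pose=(-1,-4,E); sL=20/13, sR=100/117; mL=-280/117, mR=190/117; mL+mR=-10/13 → advance -1; mR−mL=470/117 → turn +1·90°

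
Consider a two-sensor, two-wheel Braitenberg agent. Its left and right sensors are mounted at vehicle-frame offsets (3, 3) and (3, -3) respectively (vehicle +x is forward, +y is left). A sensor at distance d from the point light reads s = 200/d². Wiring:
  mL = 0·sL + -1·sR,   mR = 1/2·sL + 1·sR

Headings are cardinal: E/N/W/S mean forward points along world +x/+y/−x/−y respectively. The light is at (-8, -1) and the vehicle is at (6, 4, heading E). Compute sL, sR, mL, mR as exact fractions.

left sensor world pos  = (9, 7); dL² = 353
right sensor world pos = (9, 1); dR² = 293
sL = 200/353 = 200/353
sR = 200/293 = 200/293
mL = 0·sL + -1·sR = -200/293
mR = 1/2·sL + 1·sR = 99900/103429

200/353 200/293 -200/293 99900/103429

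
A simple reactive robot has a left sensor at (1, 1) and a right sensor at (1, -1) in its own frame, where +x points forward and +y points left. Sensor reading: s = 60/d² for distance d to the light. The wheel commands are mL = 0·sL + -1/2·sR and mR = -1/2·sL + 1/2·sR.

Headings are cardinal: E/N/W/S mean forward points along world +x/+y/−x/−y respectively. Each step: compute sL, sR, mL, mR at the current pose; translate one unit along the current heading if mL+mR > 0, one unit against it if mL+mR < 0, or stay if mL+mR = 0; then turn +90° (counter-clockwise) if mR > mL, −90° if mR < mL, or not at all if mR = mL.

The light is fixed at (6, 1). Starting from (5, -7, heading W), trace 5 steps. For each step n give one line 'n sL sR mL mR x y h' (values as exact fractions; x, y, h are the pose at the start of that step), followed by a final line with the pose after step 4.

0 12/17 60/53 -30/53 192/901 5 -7 W
1 30/41 30/41 -15/41 0 6 -7 S
2 60/37 12/13 -6/13 -168/481 6 -6 E
3 3/2 5/3 -5/6 1/12 5 -6 N
4 12/17 60/53 -30/53 192/901 5 -7 W
final 6 -7 S

n=0: pose=(5,-7,W); sL=12/17, sR=60/53; mL=-30/53, mR=192/901; mL+mR=-6/17 → advance -1; mR−mL=702/901 → turn +1·90°
n=1: pose=(6,-7,S); sL=30/41, sR=30/41; mL=-15/41, mR=0; mL+mR=-15/41 → advance -1; mR−mL=15/41 → turn +1·90°
n=2: pose=(6,-6,E); sL=60/37, sR=12/13; mL=-6/13, mR=-168/481; mL+mR=-30/37 → advance -1; mR−mL=54/481 → turn +1·90°
n=3: pose=(5,-6,N); sL=3/2, sR=5/3; mL=-5/6, mR=1/12; mL+mR=-3/4 → advance -1; mR−mL=11/12 → turn +1·90°
n=4: pose=(5,-7,W); sL=12/17, sR=60/53; mL=-30/53, mR=192/901; mL+mR=-6/17 → advance -1; mR−mL=702/901 → turn +1·90°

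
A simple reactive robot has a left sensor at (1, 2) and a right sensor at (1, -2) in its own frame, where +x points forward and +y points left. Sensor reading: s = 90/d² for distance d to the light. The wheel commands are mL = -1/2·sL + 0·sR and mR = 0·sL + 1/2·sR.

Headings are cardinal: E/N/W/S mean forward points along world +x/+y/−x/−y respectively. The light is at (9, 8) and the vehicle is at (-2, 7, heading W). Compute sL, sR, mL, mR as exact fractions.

10/17 18/29 -5/17 9/29

left sensor world pos  = (-3, 5); dL² = 153
right sensor world pos = (-3, 9); dR² = 145
sL = 90/153 = 10/17
sR = 90/145 = 18/29
mL = -1/2·sL + 0·sR = -5/17
mR = 0·sL + 1/2·sR = 9/29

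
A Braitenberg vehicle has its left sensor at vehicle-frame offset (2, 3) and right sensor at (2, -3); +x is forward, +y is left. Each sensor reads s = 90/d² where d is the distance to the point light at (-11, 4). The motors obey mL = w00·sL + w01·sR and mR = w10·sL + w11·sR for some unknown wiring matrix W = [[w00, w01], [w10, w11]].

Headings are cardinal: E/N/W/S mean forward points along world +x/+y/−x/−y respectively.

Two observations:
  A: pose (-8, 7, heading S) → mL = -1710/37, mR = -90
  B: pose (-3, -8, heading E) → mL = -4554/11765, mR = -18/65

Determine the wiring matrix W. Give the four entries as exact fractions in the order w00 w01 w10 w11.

obs A: pose=(-8,7,S) → sL=90/37, sR=90, mL=-1710/37, mR=-90
obs B: pose=(-3,-8,E) → sL=90/181, sR=18/65, mL=-4554/11765, mR=-18/65
sensor matrix S = [[90/37, 90], [90/181, 18/65]]; det S = -3837456/87061
solve [mL_A; mL_B] = S·[w00; w01] and [mR_A; mR_B] = S·[w10; w11]:
  w00 = -1/2, w01 = -1/2, w10 = 0, w11 = -1

-1/2 -1/2 0 -1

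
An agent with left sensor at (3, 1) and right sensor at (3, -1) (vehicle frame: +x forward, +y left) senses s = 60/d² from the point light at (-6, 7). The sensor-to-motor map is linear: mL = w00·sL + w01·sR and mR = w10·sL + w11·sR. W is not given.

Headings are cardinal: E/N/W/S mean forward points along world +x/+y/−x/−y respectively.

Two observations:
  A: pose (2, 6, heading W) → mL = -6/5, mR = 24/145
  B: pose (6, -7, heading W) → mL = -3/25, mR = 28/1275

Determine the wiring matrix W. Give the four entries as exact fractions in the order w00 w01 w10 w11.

0 -1/2 -1/2 1/2

obs A: pose=(2,6,W) → sL=60/29, sR=12/5, mL=-6/5, mR=24/145
obs B: pose=(6,-7,W) → sL=10/51, sR=6/25, mL=-3/25, mR=28/1275
sensor matrix S = [[60/29, 12/5], [10/51, 6/25]]; det S = 64/2465
solve [mL_A; mL_B] = S·[w00; w01] and [mR_A; mR_B] = S·[w10; w11]:
  w00 = 0, w01 = -1/2, w10 = -1/2, w11 = 1/2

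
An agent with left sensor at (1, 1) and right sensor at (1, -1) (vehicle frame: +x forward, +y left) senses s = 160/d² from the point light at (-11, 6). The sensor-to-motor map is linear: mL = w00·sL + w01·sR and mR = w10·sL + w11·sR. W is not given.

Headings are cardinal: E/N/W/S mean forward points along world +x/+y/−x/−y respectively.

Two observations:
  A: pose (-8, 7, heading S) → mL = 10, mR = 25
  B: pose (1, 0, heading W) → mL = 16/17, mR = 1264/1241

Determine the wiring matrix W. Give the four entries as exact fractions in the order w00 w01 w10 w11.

1 0 1/2 1/2

obs A: pose=(-8,7,S) → sL=10, sR=40, mL=10, mR=25
obs B: pose=(1,0,W) → sL=16/17, sR=80/73, mL=16/17, mR=1264/1241
sensor matrix S = [[10, 40], [16/17, 80/73]]; det S = -33120/1241
solve [mL_A; mL_B] = S·[w00; w01] and [mR_A; mR_B] = S·[w10; w11]:
  w00 = 1, w01 = 0, w10 = 1/2, w11 = 1/2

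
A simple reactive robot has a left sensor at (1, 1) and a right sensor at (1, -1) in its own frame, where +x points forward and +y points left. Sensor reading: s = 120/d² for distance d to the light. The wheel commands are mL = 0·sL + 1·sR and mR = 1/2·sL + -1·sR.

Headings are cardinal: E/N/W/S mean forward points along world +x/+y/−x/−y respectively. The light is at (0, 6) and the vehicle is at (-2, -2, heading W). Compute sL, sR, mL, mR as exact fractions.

left sensor world pos  = (-3, -3); dL² = 90
right sensor world pos = (-3, -1); dR² = 58
sL = 120/90 = 4/3
sR = 120/58 = 60/29
mL = 0·sL + 1·sR = 60/29
mR = 1/2·sL + -1·sR = -122/87

4/3 60/29 60/29 -122/87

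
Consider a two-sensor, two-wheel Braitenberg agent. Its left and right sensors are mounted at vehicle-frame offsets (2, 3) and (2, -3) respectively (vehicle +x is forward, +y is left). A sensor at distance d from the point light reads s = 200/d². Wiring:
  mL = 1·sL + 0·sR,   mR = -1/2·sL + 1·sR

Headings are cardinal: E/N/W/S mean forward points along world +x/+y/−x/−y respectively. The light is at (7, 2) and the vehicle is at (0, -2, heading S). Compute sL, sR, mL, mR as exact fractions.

left sensor world pos  = (3, -4); dL² = 52
right sensor world pos = (-3, -4); dR² = 136
sL = 200/52 = 50/13
sR = 200/136 = 25/17
mL = 1·sL + 0·sR = 50/13
mR = -1/2·sL + 1·sR = -100/221

50/13 25/17 50/13 -100/221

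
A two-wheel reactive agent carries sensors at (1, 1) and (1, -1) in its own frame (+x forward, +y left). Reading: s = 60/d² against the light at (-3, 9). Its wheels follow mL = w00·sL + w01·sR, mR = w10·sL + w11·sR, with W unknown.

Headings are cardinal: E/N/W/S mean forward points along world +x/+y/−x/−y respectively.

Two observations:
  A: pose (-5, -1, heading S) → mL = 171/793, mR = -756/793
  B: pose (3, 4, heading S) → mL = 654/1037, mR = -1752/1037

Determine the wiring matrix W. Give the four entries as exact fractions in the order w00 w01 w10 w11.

obs A: pose=(-5,-1,S) → sL=30/61, sR=6/13, mL=171/793, mR=-756/793
obs B: pose=(3,4,S) → sL=12/17, sR=60/61, mL=654/1037, mR=-1752/1037
sensor matrix S = [[30/61, 6/13], [12/17, 60/61]]; det S = 129888/822341
solve [mL_A; mL_B] = S·[w00; w01] and [mR_A; mR_B] = S·[w10; w11]:
  w00 = -1/2, w01 = 1, w10 = -1, w11 = -1

-1/2 1 -1 -1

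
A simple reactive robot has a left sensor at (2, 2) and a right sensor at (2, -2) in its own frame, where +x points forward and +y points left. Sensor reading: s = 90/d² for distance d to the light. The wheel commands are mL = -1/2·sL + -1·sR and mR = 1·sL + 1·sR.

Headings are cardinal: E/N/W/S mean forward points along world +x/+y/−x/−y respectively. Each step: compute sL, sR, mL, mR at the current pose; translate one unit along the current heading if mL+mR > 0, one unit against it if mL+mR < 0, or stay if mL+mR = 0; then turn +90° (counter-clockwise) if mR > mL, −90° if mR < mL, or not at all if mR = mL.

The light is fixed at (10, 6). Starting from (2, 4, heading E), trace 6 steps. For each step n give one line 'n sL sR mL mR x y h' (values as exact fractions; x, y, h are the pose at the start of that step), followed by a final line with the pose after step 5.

n=0: pose=(2,4,E); sL=5/2, sR=45/26; mL=-155/52, mR=55/13; mL+mR=5/4 → advance +1; mR−mL=375/52 → turn +1·90°
n=1: pose=(3,4,N); sL=10/9, sR=18/5; mL=-187/45, mR=212/45; mL+mR=5/9 → advance +1; mR−mL=133/15 → turn +1·90°
n=2: pose=(3,5,W); sL=1, sR=45/41; mL=-131/82, mR=86/41; mL+mR=1/2 → advance +1; mR−mL=303/82 → turn +1·90°
n=3: pose=(2,5,S); sL=2, sR=90/109; mL=-199/109, mR=308/109; mL+mR=1 → advance +1; mR−mL=507/109 → turn +1·90°
n=4: pose=(2,4,E); sL=5/2, sR=45/26; mL=-155/52, mR=55/13; mL+mR=5/4 → advance +1; mR−mL=375/52 → turn +1·90°
n=5: pose=(3,4,N); sL=10/9, sR=18/5; mL=-187/45, mR=212/45; mL+mR=5/9 → advance +1; mR−mL=133/15 → turn +1·90°

0 5/2 45/26 -155/52 55/13 2 4 E
1 10/9 18/5 -187/45 212/45 3 4 N
2 1 45/41 -131/82 86/41 3 5 W
3 2 90/109 -199/109 308/109 2 5 S
4 5/2 45/26 -155/52 55/13 2 4 E
5 10/9 18/5 -187/45 212/45 3 4 N
final 3 5 W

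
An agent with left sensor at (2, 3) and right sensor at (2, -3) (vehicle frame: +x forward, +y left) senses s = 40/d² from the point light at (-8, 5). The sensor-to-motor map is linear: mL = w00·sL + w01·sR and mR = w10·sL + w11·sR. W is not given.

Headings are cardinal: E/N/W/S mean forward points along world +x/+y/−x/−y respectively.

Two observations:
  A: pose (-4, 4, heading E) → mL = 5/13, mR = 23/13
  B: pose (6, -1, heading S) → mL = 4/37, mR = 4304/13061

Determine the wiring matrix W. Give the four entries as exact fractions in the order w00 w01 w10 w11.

obs A: pose=(-4,4,E) → sL=1, sR=10/13, mL=5/13, mR=23/13
obs B: pose=(6,-1,S) → sL=40/353, sR=8/37, mL=4/37, mR=4304/13061
sensor matrix S = [[1, 10/13], [40/353, 8/37]]; det S = 21912/169793
solve [mL_A; mL_B] = S·[w00; w01] and [mR_A; mR_B] = S·[w10; w11]:
  w00 = 0, w01 = 1/2, w10 = 1, w11 = 1

0 1/2 1 1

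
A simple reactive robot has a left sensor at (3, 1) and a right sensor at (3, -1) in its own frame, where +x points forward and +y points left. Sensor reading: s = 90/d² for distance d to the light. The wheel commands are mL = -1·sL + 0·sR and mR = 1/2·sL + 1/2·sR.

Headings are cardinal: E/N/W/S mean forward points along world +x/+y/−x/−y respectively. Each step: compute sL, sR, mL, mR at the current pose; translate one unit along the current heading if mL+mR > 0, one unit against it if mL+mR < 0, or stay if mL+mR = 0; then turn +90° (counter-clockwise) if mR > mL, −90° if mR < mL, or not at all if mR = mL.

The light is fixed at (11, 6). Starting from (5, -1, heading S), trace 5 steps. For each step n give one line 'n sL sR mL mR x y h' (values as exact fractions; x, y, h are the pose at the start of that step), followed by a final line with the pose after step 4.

0 18/25 90/149 -18/25 2466/3725 5 -1 S
1 45/17 45/29 -45/17 1035/493 5 0 E
2 90/73 2 -90/73 118/73 4 0 N
3 45/68 45/58 -45/68 2835/3944 4 1 W
4 90/113 18/29 -90/113 2322/3277 3 1 S
final 3 2 E

n=0: pose=(5,-1,S); sL=18/25, sR=90/149; mL=-18/25, mR=2466/3725; mL+mR=-216/3725 → advance -1; mR−mL=5148/3725 → turn +1·90°
n=1: pose=(5,0,E); sL=45/17, sR=45/29; mL=-45/17, mR=1035/493; mL+mR=-270/493 → advance -1; mR−mL=2340/493 → turn +1·90°
n=2: pose=(4,0,N); sL=90/73, sR=2; mL=-90/73, mR=118/73; mL+mR=28/73 → advance +1; mR−mL=208/73 → turn +1·90°
n=3: pose=(4,1,W); sL=45/68, sR=45/58; mL=-45/68, mR=2835/3944; mL+mR=225/3944 → advance +1; mR−mL=5445/3944 → turn +1·90°
n=4: pose=(3,1,S); sL=90/113, sR=18/29; mL=-90/113, mR=2322/3277; mL+mR=-288/3277 → advance -1; mR−mL=4932/3277 → turn +1·90°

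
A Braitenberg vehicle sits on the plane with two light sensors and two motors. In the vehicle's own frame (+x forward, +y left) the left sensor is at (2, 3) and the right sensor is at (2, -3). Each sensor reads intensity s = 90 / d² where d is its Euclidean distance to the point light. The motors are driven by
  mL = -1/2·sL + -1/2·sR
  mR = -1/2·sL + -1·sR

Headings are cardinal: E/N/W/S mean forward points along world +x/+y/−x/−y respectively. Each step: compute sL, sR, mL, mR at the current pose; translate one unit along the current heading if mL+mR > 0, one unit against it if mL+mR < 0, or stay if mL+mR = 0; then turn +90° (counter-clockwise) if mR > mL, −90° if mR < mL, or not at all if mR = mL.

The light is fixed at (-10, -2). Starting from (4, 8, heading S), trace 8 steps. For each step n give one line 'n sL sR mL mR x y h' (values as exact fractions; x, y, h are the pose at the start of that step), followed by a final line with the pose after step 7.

0 90/353 18/37 -4842/13061 -8019/13061 4 8 S
1 45/104 9/34 -1233/3536 -1701/3536 4 9 W
2 90/313 90/493 -36270/154309 -50355/154309 5 9 N
3 45/229 45/169 -8955/38701 -28215/77402 5 8 E
4 90/353 18/37 -4842/13061 -8019/13061 4 8 S
5 45/104 9/34 -1233/3536 -1701/3536 4 9 W
6 90/313 90/493 -36270/154309 -50355/154309 5 9 N
7 45/229 45/169 -8955/38701 -28215/77402 5 8 E
final 4 8 S

n=0: pose=(4,8,S); sL=90/353, sR=18/37; mL=-4842/13061, mR=-8019/13061; mL+mR=-12861/13061 → advance -1; mR−mL=-9/37 → turn -1·90°
n=1: pose=(4,9,W); sL=45/104, sR=9/34; mL=-1233/3536, mR=-1701/3536; mL+mR=-1467/1768 → advance -1; mR−mL=-9/68 → turn -1·90°
n=2: pose=(5,9,N); sL=90/313, sR=90/493; mL=-36270/154309, mR=-50355/154309; mL+mR=-86625/154309 → advance -1; mR−mL=-45/493 → turn -1·90°
n=3: pose=(5,8,E); sL=45/229, sR=45/169; mL=-8955/38701, mR=-28215/77402; mL+mR=-46125/77402 → advance -1; mR−mL=-45/338 → turn -1·90°
n=4: pose=(4,8,S); sL=90/353, sR=18/37; mL=-4842/13061, mR=-8019/13061; mL+mR=-12861/13061 → advance -1; mR−mL=-9/37 → turn -1·90°
n=5: pose=(4,9,W); sL=45/104, sR=9/34; mL=-1233/3536, mR=-1701/3536; mL+mR=-1467/1768 → advance -1; mR−mL=-9/68 → turn -1·90°
n=6: pose=(5,9,N); sL=90/313, sR=90/493; mL=-36270/154309, mR=-50355/154309; mL+mR=-86625/154309 → advance -1; mR−mL=-45/493 → turn -1·90°
n=7: pose=(5,8,E); sL=45/229, sR=45/169; mL=-8955/38701, mR=-28215/77402; mL+mR=-46125/77402 → advance -1; mR−mL=-45/338 → turn -1·90°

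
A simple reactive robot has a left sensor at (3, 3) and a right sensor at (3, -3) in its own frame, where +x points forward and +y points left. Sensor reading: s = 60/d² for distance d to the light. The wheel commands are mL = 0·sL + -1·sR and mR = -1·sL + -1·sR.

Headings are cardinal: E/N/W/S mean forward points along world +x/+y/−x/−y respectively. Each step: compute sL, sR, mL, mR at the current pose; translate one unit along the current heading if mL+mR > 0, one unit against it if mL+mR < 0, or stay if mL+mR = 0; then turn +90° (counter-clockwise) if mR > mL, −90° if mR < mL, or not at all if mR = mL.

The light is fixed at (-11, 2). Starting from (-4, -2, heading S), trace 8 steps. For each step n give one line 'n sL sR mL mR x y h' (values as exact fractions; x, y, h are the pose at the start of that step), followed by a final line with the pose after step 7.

n=0: pose=(-4,-2,S); sL=60/149, sR=12/13; mL=-12/13, mR=-2568/1937; mL+mR=-4356/1937 → advance -1; mR−mL=-60/149 → turn -1·90°
n=1: pose=(-4,-1,W); sL=15/13, sR=15/4; mL=-15/4, mR=-255/52; mL+mR=-225/26 → advance -1; mR−mL=-15/13 → turn -1·90°
n=2: pose=(-3,-1,N); sL=12/5, sR=60/121; mL=-60/121, mR=-1752/605; mL+mR=-2052/605 → advance -1; mR−mL=-12/5 → turn -1·90°
n=3: pose=(-3,-2,E); sL=30/61, sR=6/17; mL=-6/17, mR=-876/1037; mL+mR=-1242/1037 → advance -1; mR−mL=-30/61 → turn -1·90°
n=4: pose=(-4,-2,S); sL=60/149, sR=12/13; mL=-12/13, mR=-2568/1937; mL+mR=-4356/1937 → advance -1; mR−mL=-60/149 → turn -1·90°
n=5: pose=(-4,-1,W); sL=15/13, sR=15/4; mL=-15/4, mR=-255/52; mL+mR=-225/26 → advance -1; mR−mL=-15/13 → turn -1·90°
n=6: pose=(-3,-1,N); sL=12/5, sR=60/121; mL=-60/121, mR=-1752/605; mL+mR=-2052/605 → advance -1; mR−mL=-12/5 → turn -1·90°
n=7: pose=(-3,-2,E); sL=30/61, sR=6/17; mL=-6/17, mR=-876/1037; mL+mR=-1242/1037 → advance -1; mR−mL=-30/61 → turn -1·90°

0 60/149 12/13 -12/13 -2568/1937 -4 -2 S
1 15/13 15/4 -15/4 -255/52 -4 -1 W
2 12/5 60/121 -60/121 -1752/605 -3 -1 N
3 30/61 6/17 -6/17 -876/1037 -3 -2 E
4 60/149 12/13 -12/13 -2568/1937 -4 -2 S
5 15/13 15/4 -15/4 -255/52 -4 -1 W
6 12/5 60/121 -60/121 -1752/605 -3 -1 N
7 30/61 6/17 -6/17 -876/1037 -3 -2 E
final -4 -2 S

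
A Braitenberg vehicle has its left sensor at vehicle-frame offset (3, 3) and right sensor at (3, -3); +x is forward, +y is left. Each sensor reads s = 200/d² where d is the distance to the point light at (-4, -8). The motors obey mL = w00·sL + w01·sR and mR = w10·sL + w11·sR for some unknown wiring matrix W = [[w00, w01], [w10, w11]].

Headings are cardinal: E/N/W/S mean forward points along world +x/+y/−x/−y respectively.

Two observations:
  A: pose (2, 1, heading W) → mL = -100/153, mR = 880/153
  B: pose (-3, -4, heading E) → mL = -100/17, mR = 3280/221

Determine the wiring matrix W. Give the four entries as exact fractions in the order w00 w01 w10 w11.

0 -1/2 1 1

obs A: pose=(2,1,W) → sL=40/9, sR=200/153, mL=-100/153, mR=880/153
obs B: pose=(-3,-4,E) → sL=40/13, sR=200/17, mL=-100/17, mR=3280/221
sensor matrix S = [[40/9, 200/153], [40/13, 200/17]]; det S = 32000/663
solve [mL_A; mL_B] = S·[w00; w01] and [mR_A; mR_B] = S·[w10; w11]:
  w00 = 0, w01 = -1/2, w10 = 1, w11 = 1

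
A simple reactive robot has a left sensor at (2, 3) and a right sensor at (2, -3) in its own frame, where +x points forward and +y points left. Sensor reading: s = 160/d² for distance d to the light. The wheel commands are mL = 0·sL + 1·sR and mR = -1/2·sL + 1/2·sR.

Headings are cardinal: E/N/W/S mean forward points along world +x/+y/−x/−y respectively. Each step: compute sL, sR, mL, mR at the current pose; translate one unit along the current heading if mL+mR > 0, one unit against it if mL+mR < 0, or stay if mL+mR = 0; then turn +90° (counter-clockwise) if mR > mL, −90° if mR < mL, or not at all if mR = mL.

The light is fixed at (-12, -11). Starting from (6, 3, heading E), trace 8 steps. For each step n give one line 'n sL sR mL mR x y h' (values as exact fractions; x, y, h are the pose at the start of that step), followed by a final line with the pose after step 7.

n=0: pose=(6,3,E); sL=160/689, sR=160/521; mL=160/521, mR=13440/358969; mL+mR=123680/358969 → advance +1; mR−mL=-96800/358969 → turn -1·90°
n=1: pose=(7,3,S); sL=40/157, sR=2/5; mL=2/5, mR=57/785; mL+mR=371/785 → advance +1; mR−mL=-257/785 → turn -1·90°
n=2: pose=(7,2,W); sL=160/389, sR=32/109; mL=32/109, mR=-2496/42401; mL+mR=9952/42401 → advance +1; mR−mL=-14944/42401 → turn -1·90°
n=3: pose=(6,2,N); sL=16/45, sR=80/333; mL=80/333, mR=-32/555; mL+mR=304/1665 → advance +1; mR−mL=-496/1665 → turn -1·90°
n=4: pose=(6,3,E); sL=160/689, sR=160/521; mL=160/521, mR=13440/358969; mL+mR=123680/358969 → advance +1; mR−mL=-96800/358969 → turn -1·90°
n=5: pose=(7,3,S); sL=40/157, sR=2/5; mL=2/5, mR=57/785; mL+mR=371/785 → advance +1; mR−mL=-257/785 → turn -1·90°
n=6: pose=(7,2,W); sL=160/389, sR=32/109; mL=32/109, mR=-2496/42401; mL+mR=9952/42401 → advance +1; mR−mL=-14944/42401 → turn -1·90°
n=7: pose=(6,2,N); sL=16/45, sR=80/333; mL=80/333, mR=-32/555; mL+mR=304/1665 → advance +1; mR−mL=-496/1665 → turn -1·90°

0 160/689 160/521 160/521 13440/358969 6 3 E
1 40/157 2/5 2/5 57/785 7 3 S
2 160/389 32/109 32/109 -2496/42401 7 2 W
3 16/45 80/333 80/333 -32/555 6 2 N
4 160/689 160/521 160/521 13440/358969 6 3 E
5 40/157 2/5 2/5 57/785 7 3 S
6 160/389 32/109 32/109 -2496/42401 7 2 W
7 16/45 80/333 80/333 -32/555 6 2 N
final 6 3 E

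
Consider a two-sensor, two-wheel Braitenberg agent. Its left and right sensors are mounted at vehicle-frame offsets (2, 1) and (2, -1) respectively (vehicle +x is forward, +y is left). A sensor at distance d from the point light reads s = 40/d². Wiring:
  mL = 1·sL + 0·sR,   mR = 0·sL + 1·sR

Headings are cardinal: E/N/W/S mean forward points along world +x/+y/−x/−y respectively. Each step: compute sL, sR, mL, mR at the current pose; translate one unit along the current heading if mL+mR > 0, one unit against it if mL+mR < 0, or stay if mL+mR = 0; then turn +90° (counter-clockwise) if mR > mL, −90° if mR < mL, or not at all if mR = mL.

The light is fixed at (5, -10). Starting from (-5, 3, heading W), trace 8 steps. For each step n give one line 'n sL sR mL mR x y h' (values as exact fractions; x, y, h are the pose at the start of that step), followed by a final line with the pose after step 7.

n=0: pose=(-5,3,W); sL=5/36, sR=2/17; mL=5/36, mR=2/17; mL+mR=157/612 → advance +1; mR−mL=-13/612 → turn -1·90°
n=1: pose=(-6,3,N); sL=40/369, sR=8/65; mL=40/369, mR=8/65; mL+mR=5552/23985 → advance +1; mR−mL=352/23985 → turn +1·90°
n=2: pose=(-6,4,W); sL=20/169, sR=20/197; mL=20/169, mR=20/197; mL+mR=7320/33293 → advance +1; mR−mL=-560/33293 → turn -1·90°
n=3: pose=(-7,4,N); sL=8/85, sR=40/377; mL=8/85, mR=40/377; mL+mR=6416/32045 → advance +1; mR−mL=384/32045 → turn +1·90°
n=4: pose=(-7,5,W); sL=5/49, sR=10/113; mL=5/49, mR=10/113; mL+mR=1055/5537 → advance +1; mR−mL=-75/5537 → turn -1·90°
n=5: pose=(-8,5,N); sL=8/97, sR=40/433; mL=8/97, mR=40/433; mL+mR=7344/42001 → advance +1; mR−mL=416/42001 → turn +1·90°
n=6: pose=(-8,6,W); sL=4/45, sR=20/257; mL=4/45, mR=20/257; mL+mR=1928/11565 → advance +1; mR−mL=-128/11565 → turn -1·90°
n=7: pose=(-9,6,N); sL=40/549, sR=40/493; mL=40/549, mR=40/493; mL+mR=41680/270657 → advance +1; mR−mL=2240/270657 → turn +1·90°

0 5/36 2/17 5/36 2/17 -5 3 W
1 40/369 8/65 40/369 8/65 -6 3 N
2 20/169 20/197 20/169 20/197 -6 4 W
3 8/85 40/377 8/85 40/377 -7 4 N
4 5/49 10/113 5/49 10/113 -7 5 W
5 8/97 40/433 8/97 40/433 -8 5 N
6 4/45 20/257 4/45 20/257 -8 6 W
7 40/549 40/493 40/549 40/493 -9 6 N
final -9 7 W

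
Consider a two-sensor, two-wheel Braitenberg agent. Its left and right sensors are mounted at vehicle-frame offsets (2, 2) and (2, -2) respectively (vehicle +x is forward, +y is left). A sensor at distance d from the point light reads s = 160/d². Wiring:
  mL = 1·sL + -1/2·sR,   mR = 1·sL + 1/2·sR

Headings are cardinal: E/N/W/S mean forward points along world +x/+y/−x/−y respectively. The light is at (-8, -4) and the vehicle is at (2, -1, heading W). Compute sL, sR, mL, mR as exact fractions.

32/13 160/89 1808/1157 3888/1157

left sensor world pos  = (0, -3); dL² = 65
right sensor world pos = (0, 1); dR² = 89
sL = 160/65 = 32/13
sR = 160/89 = 160/89
mL = 1·sL + -1/2·sR = 1808/1157
mR = 1·sL + 1/2·sR = 3888/1157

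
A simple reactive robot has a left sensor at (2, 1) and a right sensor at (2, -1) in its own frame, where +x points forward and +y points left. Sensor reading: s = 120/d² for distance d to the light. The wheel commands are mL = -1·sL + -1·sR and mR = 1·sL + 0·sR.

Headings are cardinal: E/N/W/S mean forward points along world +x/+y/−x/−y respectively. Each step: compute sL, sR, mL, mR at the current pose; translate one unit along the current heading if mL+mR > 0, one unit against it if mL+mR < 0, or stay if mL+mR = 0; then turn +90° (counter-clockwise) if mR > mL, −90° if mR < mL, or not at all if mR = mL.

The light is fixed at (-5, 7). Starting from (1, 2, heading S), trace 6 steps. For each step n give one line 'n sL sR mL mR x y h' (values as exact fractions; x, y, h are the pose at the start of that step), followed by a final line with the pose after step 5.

n=0: pose=(1,2,S); sL=60/49, sR=60/37; mL=-5160/1813, mR=60/49; mL+mR=-60/37 → advance -1; mR−mL=7380/1813 → turn +1·90°
n=1: pose=(1,3,E); sL=120/73, sR=120/89; mL=-19440/6497, mR=120/73; mL+mR=-120/89 → advance -1; mR−mL=30120/6497 → turn +1·90°
n=2: pose=(0,3,N); sL=6, sR=3; mL=-9, mR=6; mL+mR=-3 → advance -1; mR−mL=15 → turn +1·90°
n=3: pose=(0,2,W); sL=8/3, sR=24/5; mL=-112/15, mR=8/3; mL+mR=-24/5 → advance -1; mR−mL=152/15 → turn +1·90°
n=4: pose=(1,2,S); sL=60/49, sR=60/37; mL=-5160/1813, mR=60/49; mL+mR=-60/37 → advance -1; mR−mL=7380/1813 → turn +1·90°
n=5: pose=(1,3,E); sL=120/73, sR=120/89; mL=-19440/6497, mR=120/73; mL+mR=-120/89 → advance -1; mR−mL=30120/6497 → turn +1·90°

0 60/49 60/37 -5160/1813 60/49 1 2 S
1 120/73 120/89 -19440/6497 120/73 1 3 E
2 6 3 -9 6 0 3 N
3 8/3 24/5 -112/15 8/3 0 2 W
4 60/49 60/37 -5160/1813 60/49 1 2 S
5 120/73 120/89 -19440/6497 120/73 1 3 E
final 0 3 N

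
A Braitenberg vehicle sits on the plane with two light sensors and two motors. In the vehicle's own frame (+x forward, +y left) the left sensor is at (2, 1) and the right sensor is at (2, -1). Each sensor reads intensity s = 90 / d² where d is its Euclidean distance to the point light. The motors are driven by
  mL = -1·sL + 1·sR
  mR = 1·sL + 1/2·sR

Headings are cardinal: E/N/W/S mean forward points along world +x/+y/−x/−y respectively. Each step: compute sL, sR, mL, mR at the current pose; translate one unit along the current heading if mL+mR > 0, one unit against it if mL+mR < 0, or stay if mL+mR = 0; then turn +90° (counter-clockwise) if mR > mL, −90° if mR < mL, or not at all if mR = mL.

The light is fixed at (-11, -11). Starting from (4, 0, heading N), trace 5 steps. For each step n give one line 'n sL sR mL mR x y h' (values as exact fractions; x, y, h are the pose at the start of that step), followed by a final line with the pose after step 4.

n=0: pose=(4,0,N); sL=18/73, sR=18/85; mL=-216/6205, mR=2187/6205; mL+mR=27/85 → advance +1; mR−mL=2403/6205 → turn +1·90°
n=1: pose=(4,1,W); sL=9/29, sR=45/169; mL=-216/4901, mR=4347/9802; mL+mR=135/338 → advance +1; mR−mL=4779/9802 → turn +1·90°
n=2: pose=(3,1,S); sL=18/65, sR=90/269; mL=1008/17485, mR=7767/17485; mL+mR=135/269 → advance +1; mR−mL=6759/17485 → turn +1·90°
n=3: pose=(3,0,E); sL=9/40, sR=45/178; mL=99/3560, mR=1251/3560; mL+mR=135/356 → advance +1; mR−mL=144/445 → turn +1·90°
n=4: pose=(4,0,N); sL=18/73, sR=18/85; mL=-216/6205, mR=2187/6205; mL+mR=27/85 → advance +1; mR−mL=2403/6205 → turn +1·90°

0 18/73 18/85 -216/6205 2187/6205 4 0 N
1 9/29 45/169 -216/4901 4347/9802 4 1 W
2 18/65 90/269 1008/17485 7767/17485 3 1 S
3 9/40 45/178 99/3560 1251/3560 3 0 E
4 18/73 18/85 -216/6205 2187/6205 4 0 N
final 4 1 W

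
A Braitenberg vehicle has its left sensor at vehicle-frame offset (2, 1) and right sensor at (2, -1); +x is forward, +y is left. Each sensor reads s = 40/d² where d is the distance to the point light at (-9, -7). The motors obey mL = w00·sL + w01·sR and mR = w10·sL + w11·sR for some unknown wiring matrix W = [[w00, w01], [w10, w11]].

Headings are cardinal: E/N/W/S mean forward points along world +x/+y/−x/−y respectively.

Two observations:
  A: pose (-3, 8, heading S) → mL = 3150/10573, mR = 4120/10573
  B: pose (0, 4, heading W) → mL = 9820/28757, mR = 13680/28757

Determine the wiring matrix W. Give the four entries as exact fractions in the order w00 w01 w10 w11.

obs A: pose=(-3,8,S) → sL=20/109, sR=20/97, mL=3150/10573, mR=4120/10573
obs B: pose=(0,4,W) → sL=40/149, sR=40/193, mL=9820/28757, mR=13680/28757
sensor matrix S = [[20/109, 20/97], [40/149, 40/193]]; det S = -5267200/304047761
solve [mL_A; mL_B] = S·[w00; w01] and [mR_A; mR_B] = S·[w10; w11]:
  w00 = 1/2, w01 = 1, w10 = 1, w11 = 1

1/2 1 1 1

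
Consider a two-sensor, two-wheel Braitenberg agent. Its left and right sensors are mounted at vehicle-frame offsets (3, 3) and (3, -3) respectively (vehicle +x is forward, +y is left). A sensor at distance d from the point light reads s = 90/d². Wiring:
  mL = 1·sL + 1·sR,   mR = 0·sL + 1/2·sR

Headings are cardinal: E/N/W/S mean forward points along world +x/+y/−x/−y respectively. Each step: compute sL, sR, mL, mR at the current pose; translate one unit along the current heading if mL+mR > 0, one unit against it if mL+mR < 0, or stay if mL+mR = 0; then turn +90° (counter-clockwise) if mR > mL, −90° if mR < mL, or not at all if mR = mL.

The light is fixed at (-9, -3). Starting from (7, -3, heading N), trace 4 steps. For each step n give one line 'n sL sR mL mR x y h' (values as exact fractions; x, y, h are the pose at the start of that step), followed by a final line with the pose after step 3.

n=0: pose=(7,-3,N); sL=45/89, sR=9/37; mL=2466/3293, mR=9/74; mL+mR=5733/6586 → advance +1; mR−mL=-4131/6586 → turn -1·90°
n=1: pose=(7,-2,E); sL=90/377, sR=18/73; mL=13356/27521, mR=9/73; mL+mR=16749/27521 → advance +1; mR−mL=-9963/27521 → turn -1·90°
n=2: pose=(8,-2,S); sL=45/202, sR=9/20; mL=1359/2020, mR=9/40; mL+mR=3627/4040 → advance +1; mR−mL=-1809/4040 → turn -1·90°
n=3: pose=(8,-3,W); sL=18/41, sR=18/41; mL=36/41, mR=9/41; mL+mR=45/41 → advance +1; mR−mL=-27/41 → turn -1·90°

0 45/89 9/37 2466/3293 9/74 7 -3 N
1 90/377 18/73 13356/27521 9/73 7 -2 E
2 45/202 9/20 1359/2020 9/40 8 -2 S
3 18/41 18/41 36/41 9/41 8 -3 W
final 7 -3 N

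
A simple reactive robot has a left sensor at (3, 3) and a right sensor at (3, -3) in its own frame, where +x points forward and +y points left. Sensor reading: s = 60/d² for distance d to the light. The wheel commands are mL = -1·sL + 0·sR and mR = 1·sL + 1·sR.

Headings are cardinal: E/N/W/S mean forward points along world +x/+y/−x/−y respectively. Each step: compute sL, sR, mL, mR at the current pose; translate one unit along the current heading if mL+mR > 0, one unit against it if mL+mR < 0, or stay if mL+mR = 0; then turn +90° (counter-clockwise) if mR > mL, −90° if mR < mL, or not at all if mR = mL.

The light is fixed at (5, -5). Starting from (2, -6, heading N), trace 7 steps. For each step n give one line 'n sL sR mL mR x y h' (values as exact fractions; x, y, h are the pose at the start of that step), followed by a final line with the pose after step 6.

0 3/2 15 -3/2 33/2 2 -6 N
1 4/3 4/3 -4/3 8/3 2 -5 W
2 6 30/29 -6 204/29 1 -5 S
3 12 60/17 -12 264/17 1 -6 E
4 3/2 15 -3/2 33/2 2 -6 N
5 4/3 4/3 -4/3 8/3 2 -5 W
6 6 30/29 -6 204/29 1 -5 S
final 1 -6 E

n=0: pose=(2,-6,N); sL=3/2, sR=15; mL=-3/2, mR=33/2; mL+mR=15 → advance +1; mR−mL=18 → turn +1·90°
n=1: pose=(2,-5,W); sL=4/3, sR=4/3; mL=-4/3, mR=8/3; mL+mR=4/3 → advance +1; mR−mL=4 → turn +1·90°
n=2: pose=(1,-5,S); sL=6, sR=30/29; mL=-6, mR=204/29; mL+mR=30/29 → advance +1; mR−mL=378/29 → turn +1·90°
n=3: pose=(1,-6,E); sL=12, sR=60/17; mL=-12, mR=264/17; mL+mR=60/17 → advance +1; mR−mL=468/17 → turn +1·90°
n=4: pose=(2,-6,N); sL=3/2, sR=15; mL=-3/2, mR=33/2; mL+mR=15 → advance +1; mR−mL=18 → turn +1·90°
n=5: pose=(2,-5,W); sL=4/3, sR=4/3; mL=-4/3, mR=8/3; mL+mR=4/3 → advance +1; mR−mL=4 → turn +1·90°
n=6: pose=(1,-5,S); sL=6, sR=30/29; mL=-6, mR=204/29; mL+mR=30/29 → advance +1; mR−mL=378/29 → turn +1·90°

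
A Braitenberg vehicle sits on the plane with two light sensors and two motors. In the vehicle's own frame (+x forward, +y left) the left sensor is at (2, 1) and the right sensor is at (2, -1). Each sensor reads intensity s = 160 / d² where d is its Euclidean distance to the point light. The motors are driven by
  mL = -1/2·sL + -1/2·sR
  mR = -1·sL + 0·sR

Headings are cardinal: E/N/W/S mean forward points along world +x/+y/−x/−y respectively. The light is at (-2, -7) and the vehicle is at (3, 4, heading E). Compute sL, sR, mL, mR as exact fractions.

160/193 160/149 -27360/28757 -160/193

left sensor world pos  = (5, 5); dL² = 193
right sensor world pos = (5, 3); dR² = 149
sL = 160/193 = 160/193
sR = 160/149 = 160/149
mL = -1/2·sL + -1/2·sR = -27360/28757
mR = -1·sL + 0·sR = -160/193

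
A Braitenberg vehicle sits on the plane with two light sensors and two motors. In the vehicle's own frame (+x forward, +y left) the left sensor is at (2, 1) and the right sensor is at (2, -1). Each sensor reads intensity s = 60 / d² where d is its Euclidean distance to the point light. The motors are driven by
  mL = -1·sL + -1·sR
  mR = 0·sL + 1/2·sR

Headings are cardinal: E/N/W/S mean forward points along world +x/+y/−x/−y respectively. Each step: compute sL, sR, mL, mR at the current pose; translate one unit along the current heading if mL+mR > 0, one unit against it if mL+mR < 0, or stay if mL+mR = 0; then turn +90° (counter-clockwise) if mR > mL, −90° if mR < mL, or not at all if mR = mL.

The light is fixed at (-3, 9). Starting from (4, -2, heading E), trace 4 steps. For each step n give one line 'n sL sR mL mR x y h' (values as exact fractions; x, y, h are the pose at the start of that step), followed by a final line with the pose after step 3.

n=0: pose=(4,-2,E); sL=60/181, sR=4/15; mL=-1624/2715, mR=2/15; mL+mR=-1262/2715 → advance -1; mR−mL=662/905 → turn +1·90°
n=1: pose=(3,-2,N); sL=30/53, sR=6/13; mL=-708/689, mR=3/13; mL+mR=-549/689 → advance -1; mR−mL=867/689 → turn +1·90°
n=2: pose=(3,-3,W); sL=12/37, sR=60/137; mL=-3864/5069, mR=30/137; mL+mR=-2754/5069 → advance -1; mR−mL=4974/5069 → turn +1·90°
n=3: pose=(4,-3,S); sL=3/13, sR=15/58; mL=-369/754, mR=15/116; mL+mR=-543/1508 → advance -1; mR−mL=933/1508 → turn +1·90°

0 60/181 4/15 -1624/2715 2/15 4 -2 E
1 30/53 6/13 -708/689 3/13 3 -2 N
2 12/37 60/137 -3864/5069 30/137 3 -3 W
3 3/13 15/58 -369/754 15/116 4 -3 S
final 4 -2 E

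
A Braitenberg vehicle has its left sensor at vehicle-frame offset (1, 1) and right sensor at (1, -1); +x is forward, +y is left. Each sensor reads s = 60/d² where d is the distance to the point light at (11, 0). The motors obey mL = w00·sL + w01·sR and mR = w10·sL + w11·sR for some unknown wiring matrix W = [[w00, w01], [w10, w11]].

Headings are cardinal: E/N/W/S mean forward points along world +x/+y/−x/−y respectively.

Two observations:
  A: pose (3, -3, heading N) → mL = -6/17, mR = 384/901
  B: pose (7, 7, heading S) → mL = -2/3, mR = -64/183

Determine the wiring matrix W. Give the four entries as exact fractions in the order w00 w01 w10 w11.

obs A: pose=(3,-3,N) → sL=12/17, sR=60/53, mL=-6/17, mR=384/901
obs B: pose=(7,7,S) → sL=4/3, sR=60/61, mL=-2/3, mR=-64/183
sensor matrix S = [[12/17, 60/53], [4/3, 60/61]]; det S = -44800/54961
solve [mL_A; mL_B] = S·[w00; w01] and [mR_A; mR_B] = S·[w10; w11]:
  w00 = -1/2, w01 = 0, w10 = -1, w11 = 1

-1/2 0 -1 1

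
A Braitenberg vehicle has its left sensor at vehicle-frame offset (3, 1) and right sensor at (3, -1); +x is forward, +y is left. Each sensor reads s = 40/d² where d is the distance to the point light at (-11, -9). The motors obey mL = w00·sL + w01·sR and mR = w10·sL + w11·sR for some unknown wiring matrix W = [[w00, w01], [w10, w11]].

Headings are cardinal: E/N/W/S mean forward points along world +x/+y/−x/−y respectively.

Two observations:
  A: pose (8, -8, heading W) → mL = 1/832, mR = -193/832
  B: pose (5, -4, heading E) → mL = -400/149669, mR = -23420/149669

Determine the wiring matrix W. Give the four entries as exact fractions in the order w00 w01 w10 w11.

1/2 -1/2 -1/2 -1

obs A: pose=(8,-8,W) → sL=5/32, sR=2/13, mL=1/832, mR=-193/832
obs B: pose=(5,-4,E) → sL=40/397, sR=40/377, mL=-400/149669, mR=-23420/149669
sensor matrix S = [[5/32, 2/13], [40/397, 40/377]]; det S = 645/598676
solve [mL_A; mL_B] = S·[w00; w01] and [mR_A; mR_B] = S·[w10; w11]:
  w00 = 1/2, w01 = -1/2, w10 = -1/2, w11 = -1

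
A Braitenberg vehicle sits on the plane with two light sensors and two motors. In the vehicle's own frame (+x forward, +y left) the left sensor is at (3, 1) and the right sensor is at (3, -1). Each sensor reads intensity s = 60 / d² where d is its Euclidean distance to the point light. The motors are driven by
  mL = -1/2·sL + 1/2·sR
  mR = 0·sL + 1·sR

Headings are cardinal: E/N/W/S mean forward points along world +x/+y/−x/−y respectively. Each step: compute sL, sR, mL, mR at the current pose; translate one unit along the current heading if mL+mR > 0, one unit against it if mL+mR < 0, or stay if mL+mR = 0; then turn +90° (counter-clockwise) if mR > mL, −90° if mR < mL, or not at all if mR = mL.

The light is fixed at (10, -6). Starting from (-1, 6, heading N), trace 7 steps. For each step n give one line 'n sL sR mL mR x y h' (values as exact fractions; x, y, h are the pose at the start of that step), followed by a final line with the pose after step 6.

0 20/123 12/65 88/7995 12/65 -1 6 N
1 3/17 15/98 -39/3332 15/98 -1 7 W
2 60/221 60/269 -1440/59449 60/269 -2 7 S
3 6/25 30/101 72/2525 30/101 -2 6 E
4 20/123 12/65 88/7995 12/65 -1 6 N
5 3/17 15/98 -39/3332 15/98 -1 7 W
6 60/221 60/269 -1440/59449 60/269 -2 7 S
final -2 6 E

n=0: pose=(-1,6,N); sL=20/123, sR=12/65; mL=88/7995, mR=12/65; mL+mR=1564/7995 → advance +1; mR−mL=1388/7995 → turn +1·90°
n=1: pose=(-1,7,W); sL=3/17, sR=15/98; mL=-39/3332, mR=15/98; mL+mR=471/3332 → advance +1; mR−mL=549/3332 → turn +1·90°
n=2: pose=(-2,7,S); sL=60/221, sR=60/269; mL=-1440/59449, mR=60/269; mL+mR=11820/59449 → advance +1; mR−mL=14700/59449 → turn +1·90°
n=3: pose=(-2,6,E); sL=6/25, sR=30/101; mL=72/2525, mR=30/101; mL+mR=822/2525 → advance +1; mR−mL=678/2525 → turn +1·90°
n=4: pose=(-1,6,N); sL=20/123, sR=12/65; mL=88/7995, mR=12/65; mL+mR=1564/7995 → advance +1; mR−mL=1388/7995 → turn +1·90°
n=5: pose=(-1,7,W); sL=3/17, sR=15/98; mL=-39/3332, mR=15/98; mL+mR=471/3332 → advance +1; mR−mL=549/3332 → turn +1·90°
n=6: pose=(-2,7,S); sL=60/221, sR=60/269; mL=-1440/59449, mR=60/269; mL+mR=11820/59449 → advance +1; mR−mL=14700/59449 → turn +1·90°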